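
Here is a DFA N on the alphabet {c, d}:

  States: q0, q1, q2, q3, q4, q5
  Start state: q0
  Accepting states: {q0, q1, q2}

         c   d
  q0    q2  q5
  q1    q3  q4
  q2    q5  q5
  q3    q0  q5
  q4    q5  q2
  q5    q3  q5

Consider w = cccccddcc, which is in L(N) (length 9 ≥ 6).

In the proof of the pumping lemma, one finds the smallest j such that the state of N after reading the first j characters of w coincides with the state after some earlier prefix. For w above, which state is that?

Run of N on w = c c c c c d d c c:
  step 0: q0  (start)
  step 1: q2  (read c: q0→q2)
  step 2: q5  (read c: q2→q5)
  step 3: q3  (read c: q5→q3)
  step 4: q0  (read c: q3→q0)   ← first repeat (q0 seen earlier)
  step 5: q2  (read c: q0→q2)
  step 6: q5  (read d: q2→q5)
  step 7: q5  (read d: q5→q5)
  step 8: q3  (read c: q5→q3)
  step 9: q0  (read c: q3→q0)

The earliest repeat is at step j = 4: N is in q0, which it already visited at step i = 0.
Pumping length from the standard proof: p = 6 (the number of states). The repeated state found above gives |xy| = j ≤ 6 and |y| = j − i ≥ 1.

q0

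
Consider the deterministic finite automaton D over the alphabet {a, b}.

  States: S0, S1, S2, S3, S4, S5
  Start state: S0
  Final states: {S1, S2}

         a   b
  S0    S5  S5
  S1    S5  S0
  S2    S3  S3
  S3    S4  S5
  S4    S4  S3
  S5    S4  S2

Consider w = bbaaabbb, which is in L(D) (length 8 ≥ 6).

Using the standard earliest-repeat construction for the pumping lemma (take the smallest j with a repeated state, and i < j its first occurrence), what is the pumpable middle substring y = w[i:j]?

Run of D on w = b b a a a b b b:
  step 0: S0  (start)
  step 1: S5  (read b: S0→S5)
  step 2: S2  (read b: S5→S2)
  step 3: S3  (read a: S2→S3)
  step 4: S4  (read a: S3→S4)
  step 5: S4  (read a: S4→S4)   ← first repeat (S4 seen earlier)
  step 6: S3  (read b: S4→S3)
  step 7: S5  (read b: S3→S5)
  step 8: S2  (read b: S5→S2)

So i = 4, j = 5, giving x = w[0:4] = bbaa, y = w[4:5] = a, z = w[5:8] = bbb.
Check: |xy| = 5 ≤ 6 and |y| = 1 ≥ 1. Reading y takes D from S4 back to S4, so every xyⁱz is accepted.
Pumping length from the standard proof: p = 6 (the number of states). The repeated state found above gives |xy| = j ≤ 6 and |y| = j − i ≥ 1.

a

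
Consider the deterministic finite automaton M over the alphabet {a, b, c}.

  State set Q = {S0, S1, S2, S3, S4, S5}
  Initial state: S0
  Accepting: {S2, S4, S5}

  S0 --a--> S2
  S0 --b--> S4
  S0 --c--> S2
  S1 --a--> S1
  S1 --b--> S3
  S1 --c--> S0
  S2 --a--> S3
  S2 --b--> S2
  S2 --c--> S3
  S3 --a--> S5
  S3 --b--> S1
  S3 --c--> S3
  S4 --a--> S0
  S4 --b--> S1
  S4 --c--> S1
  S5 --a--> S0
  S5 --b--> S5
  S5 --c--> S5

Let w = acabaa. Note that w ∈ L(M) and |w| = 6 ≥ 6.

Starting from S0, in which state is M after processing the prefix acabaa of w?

Run of M on the first 6 characters of w = a c a b a a:
  step 0: S0  (start)
  step 1: S2  (read a: S0→S2)
  step 2: S3  (read c: S2→S3)
  step 3: S5  (read a: S3→S5)
  step 4: S5  (read b: S5→S5)
  step 5: S0  (read a: S5→S0)
  step 6: S2  (read a: S0→S2)

After reading 6 characters, M is in state S2.
(This kind of state-tracing is the core of the pumping-lemma construction: with 6 states, pigeonhole forces a repeat within the first 6 steps.)

S2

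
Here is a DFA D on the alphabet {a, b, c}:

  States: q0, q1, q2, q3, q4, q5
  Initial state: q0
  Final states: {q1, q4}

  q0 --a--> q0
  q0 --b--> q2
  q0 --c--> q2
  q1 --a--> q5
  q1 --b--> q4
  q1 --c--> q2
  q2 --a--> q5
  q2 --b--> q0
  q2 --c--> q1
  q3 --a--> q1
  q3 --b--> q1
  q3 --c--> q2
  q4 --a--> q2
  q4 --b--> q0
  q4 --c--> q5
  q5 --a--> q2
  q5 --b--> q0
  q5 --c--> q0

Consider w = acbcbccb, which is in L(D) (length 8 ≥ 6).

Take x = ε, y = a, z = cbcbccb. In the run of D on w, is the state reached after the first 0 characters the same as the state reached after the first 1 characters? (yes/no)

yes

Run of D on the first 1 characters of w = a:
  step 0: q0  (start)
  step 1: q0  (read a: q0→q0)

After x (step 0): q0. After xy (step 1): q0.
They match, so y = a drives D around a cycle from q0 back to itself; pumping y any number of times keeps D in q0 before reading z, and xyⁱz ∈ L(D) for every i ≥ 0.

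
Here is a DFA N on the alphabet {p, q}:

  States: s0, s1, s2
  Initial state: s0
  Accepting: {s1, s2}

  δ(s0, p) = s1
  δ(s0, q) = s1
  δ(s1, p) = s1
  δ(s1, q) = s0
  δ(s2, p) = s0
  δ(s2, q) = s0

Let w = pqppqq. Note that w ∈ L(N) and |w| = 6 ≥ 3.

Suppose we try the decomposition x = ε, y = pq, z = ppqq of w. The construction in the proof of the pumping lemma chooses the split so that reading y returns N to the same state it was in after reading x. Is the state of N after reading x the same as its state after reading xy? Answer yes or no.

yes

Run of N on the first 2 characters of w = p q:
  step 0: s0  (start)
  step 1: s1  (read p: s0→s1)
  step 2: s0  (read q: s1→s0)

After x (step 0): s0. After xy (step 2): s0.
They match, so y = pq drives N around a cycle from s0 back to itself; pumping y any number of times keeps N in s0 before reading z, and xyⁱz ∈ L(N) for every i ≥ 0.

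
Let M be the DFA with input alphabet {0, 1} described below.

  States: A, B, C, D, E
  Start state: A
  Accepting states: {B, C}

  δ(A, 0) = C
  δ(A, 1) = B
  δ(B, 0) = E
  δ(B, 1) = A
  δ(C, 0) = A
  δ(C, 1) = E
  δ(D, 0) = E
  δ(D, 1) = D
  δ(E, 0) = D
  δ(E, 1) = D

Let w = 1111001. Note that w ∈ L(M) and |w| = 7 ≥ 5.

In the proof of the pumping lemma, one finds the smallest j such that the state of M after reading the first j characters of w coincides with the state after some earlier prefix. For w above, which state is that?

State sequence: A -1-> B -1-> A -1-> B -1-> A -0-> C -0-> A -1-> B
First repeat at step 2: A was already visited.

The earliest repeat is at step j = 2: M is in A, which it already visited at step i = 0.
With |Q| = 5, pigeonhole forces a state repeat no later than step 5; the substring read between the first and second visits to that state can be pumped.

A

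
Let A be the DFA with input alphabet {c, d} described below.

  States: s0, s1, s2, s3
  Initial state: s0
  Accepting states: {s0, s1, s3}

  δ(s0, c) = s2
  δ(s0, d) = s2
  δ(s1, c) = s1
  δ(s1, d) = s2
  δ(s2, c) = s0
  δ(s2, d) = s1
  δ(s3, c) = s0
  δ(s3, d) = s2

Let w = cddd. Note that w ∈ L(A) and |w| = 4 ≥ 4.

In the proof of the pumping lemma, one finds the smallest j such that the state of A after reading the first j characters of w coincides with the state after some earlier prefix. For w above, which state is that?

Run of A on w = c d d d:
  step 0: s0  (start)
  step 1: s2  (read c: s0→s2)
  step 2: s1  (read d: s2→s1)
  step 3: s2  (read d: s1→s2)   ← first repeat (s2 seen earlier)
  step 4: s1  (read d: s2→s1)

The earliest repeat is at step j = 3: A is in s2, which it already visited at step i = 1.
With |Q| = 4, pigeonhole forces a state repeat no later than step 4; the substring read between the first and second visits to that state can be pumped.

s2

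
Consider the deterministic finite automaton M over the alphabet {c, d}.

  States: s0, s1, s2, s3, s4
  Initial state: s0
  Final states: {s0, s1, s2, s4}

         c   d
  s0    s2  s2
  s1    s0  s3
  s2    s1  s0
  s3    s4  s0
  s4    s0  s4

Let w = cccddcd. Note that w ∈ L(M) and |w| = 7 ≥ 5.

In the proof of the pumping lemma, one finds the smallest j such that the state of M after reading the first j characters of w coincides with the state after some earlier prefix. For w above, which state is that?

State sequence: s0 -c-> s2 -c-> s1 -c-> s0 -d-> s2 -d-> s0 -c-> s2 -d-> s0
First repeat at step 3: s0 was already visited.

The earliest repeat is at step j = 3: M is in s0, which it already visited at step i = 0.
With |Q| = 5, pigeonhole forces a state repeat no later than step 5; the substring read between the first and second visits to that state can be pumped.

s0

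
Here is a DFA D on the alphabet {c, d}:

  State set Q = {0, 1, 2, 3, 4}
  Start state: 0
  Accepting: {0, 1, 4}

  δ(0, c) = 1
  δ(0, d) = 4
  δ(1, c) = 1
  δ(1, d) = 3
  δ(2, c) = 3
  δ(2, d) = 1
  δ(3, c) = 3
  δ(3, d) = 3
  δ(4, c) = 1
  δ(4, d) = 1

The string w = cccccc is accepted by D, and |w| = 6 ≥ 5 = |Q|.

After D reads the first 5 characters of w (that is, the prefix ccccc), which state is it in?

1

State sequence: 0 -c-> 1 -c-> 1 -c-> 1 -c-> 1 -c-> 1

After reading 5 characters, D is in state 1.
(This kind of state-tracing is the core of the pumping-lemma construction: with 5 states, pigeonhole forces a repeat within the first 5 steps.)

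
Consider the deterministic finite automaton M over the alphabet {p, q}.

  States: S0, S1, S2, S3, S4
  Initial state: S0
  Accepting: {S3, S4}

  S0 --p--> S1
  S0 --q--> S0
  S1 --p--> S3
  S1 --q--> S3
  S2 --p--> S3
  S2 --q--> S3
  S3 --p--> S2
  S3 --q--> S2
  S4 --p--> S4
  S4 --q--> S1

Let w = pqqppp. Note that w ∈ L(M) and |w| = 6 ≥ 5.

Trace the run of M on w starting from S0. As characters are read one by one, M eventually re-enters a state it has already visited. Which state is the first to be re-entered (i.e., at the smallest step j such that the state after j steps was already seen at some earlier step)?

State sequence: S0 -p-> S1 -q-> S3 -q-> S2 -p-> S3 -p-> S2 -p-> S3
First repeat at step 4: S3 was already visited.

The earliest repeat is at step j = 4: M is in S3, which it already visited at step i = 2.
With |Q| = 5, pigeonhole forces a state repeat no later than step 5; the substring read between the first and second visits to that state can be pumped.

S3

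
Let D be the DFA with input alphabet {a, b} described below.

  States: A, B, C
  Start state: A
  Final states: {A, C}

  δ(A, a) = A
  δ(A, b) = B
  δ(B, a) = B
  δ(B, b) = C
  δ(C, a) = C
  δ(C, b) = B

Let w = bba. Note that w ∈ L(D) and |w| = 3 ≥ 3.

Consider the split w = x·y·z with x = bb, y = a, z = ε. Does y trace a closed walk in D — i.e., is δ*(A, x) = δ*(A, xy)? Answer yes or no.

State sequence: A -b-> B -b-> C -a-> C

After x (step 2): C. After xy (step 3): C.
They match, so y = a drives D around a cycle from C back to itself; pumping y any number of times keeps D in C before reading z, and xyⁱz ∈ L(D) for every i ≥ 0.

yes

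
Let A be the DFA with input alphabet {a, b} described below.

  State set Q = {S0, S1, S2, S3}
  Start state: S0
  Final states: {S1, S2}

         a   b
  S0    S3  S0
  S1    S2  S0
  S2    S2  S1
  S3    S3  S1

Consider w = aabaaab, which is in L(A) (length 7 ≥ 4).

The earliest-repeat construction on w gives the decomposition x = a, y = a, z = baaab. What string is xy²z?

aaabaaab

xy^2z = a·a·a·baaab = aaabaaab.
Reading y = a takes A from S3 back to S3, so after x·y·y the machine is still in S3, and z then leads to the accepting state S1. Hence aaabaaab ∈ L(A).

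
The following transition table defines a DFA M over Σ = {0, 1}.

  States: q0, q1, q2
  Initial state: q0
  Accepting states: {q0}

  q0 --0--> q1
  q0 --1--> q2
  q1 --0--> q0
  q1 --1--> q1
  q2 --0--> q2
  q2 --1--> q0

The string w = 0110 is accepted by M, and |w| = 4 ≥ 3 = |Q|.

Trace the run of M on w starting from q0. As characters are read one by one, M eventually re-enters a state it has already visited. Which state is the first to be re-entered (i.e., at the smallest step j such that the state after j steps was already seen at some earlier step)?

State sequence: q0 -0-> q1 -1-> q1 -1-> q1 -0-> q0
First repeat at step 2: q1 was already visited.

The earliest repeat is at step j = 2: M is in q1, which it already visited at step i = 1.
With |Q| = 3, pigeonhole forces a state repeat no later than step 3; the substring read between the first and second visits to that state can be pumped.

q1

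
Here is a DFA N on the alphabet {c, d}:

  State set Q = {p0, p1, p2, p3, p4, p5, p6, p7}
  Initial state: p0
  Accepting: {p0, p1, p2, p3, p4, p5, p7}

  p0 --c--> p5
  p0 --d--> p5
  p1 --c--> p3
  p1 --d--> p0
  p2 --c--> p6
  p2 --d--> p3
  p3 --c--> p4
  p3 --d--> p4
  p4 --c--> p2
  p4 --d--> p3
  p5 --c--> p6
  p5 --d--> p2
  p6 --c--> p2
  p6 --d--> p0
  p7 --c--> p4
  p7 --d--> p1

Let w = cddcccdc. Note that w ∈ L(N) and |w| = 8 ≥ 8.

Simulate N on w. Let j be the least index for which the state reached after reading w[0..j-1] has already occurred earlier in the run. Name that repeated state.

Run of N on w = c d d c c c d c:
  step 0: p0  (start)
  step 1: p5  (read c: p0→p5)
  step 2: p2  (read d: p5→p2)
  step 3: p3  (read d: p2→p3)
  step 4: p4  (read c: p3→p4)
  step 5: p2  (read c: p4→p2)   ← first repeat (p2 seen earlier)
  step 6: p6  (read c: p2→p6)
  step 7: p0  (read d: p6→p0)
  step 8: p5  (read c: p0→p5)

The earliest repeat is at step j = 5: N is in p2, which it already visited at step i = 2.
Since N has 8 states, any run of length ≥ 8 visits 8+1 states, so by pigeonhole some state repeats within the first 8 steps — that repeat gives the pumpable loop.

p2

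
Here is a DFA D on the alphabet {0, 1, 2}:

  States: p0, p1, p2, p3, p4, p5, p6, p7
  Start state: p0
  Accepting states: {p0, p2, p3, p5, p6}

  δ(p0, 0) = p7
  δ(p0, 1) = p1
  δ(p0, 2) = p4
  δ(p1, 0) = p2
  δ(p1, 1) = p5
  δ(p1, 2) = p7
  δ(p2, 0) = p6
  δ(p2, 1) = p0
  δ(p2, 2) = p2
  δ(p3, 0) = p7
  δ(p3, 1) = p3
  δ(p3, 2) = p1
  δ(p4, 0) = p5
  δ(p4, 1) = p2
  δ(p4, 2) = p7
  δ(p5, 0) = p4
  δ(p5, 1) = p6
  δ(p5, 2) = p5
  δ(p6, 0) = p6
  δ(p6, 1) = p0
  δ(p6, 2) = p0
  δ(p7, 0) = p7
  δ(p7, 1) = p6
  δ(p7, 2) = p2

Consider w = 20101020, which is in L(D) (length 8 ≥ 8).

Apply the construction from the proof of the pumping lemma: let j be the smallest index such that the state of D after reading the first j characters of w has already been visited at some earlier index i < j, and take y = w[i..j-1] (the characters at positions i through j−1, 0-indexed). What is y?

State sequence: p0 -2-> p4 -0-> p5 -1-> p6 -0-> p6 -1-> p0 -0-> p7 -2-> p2 -0-> p6
First repeat at step 4: p6 was already visited.

So i = 3, j = 4, giving x = w[0:3] = 201, y = w[3:4] = 0, z = w[4:8] = 1020.
Check: |xy| = 4 ≤ 8 and |y| = 1 ≥ 1. Reading y takes D from p6 back to p6, so every xyⁱz is accepted.
The DFA has 8 states, so the proof of the pumping lemma guarantees a repeated state among the first 8+1 visited; the segment between the two visits is the pumpable y.

0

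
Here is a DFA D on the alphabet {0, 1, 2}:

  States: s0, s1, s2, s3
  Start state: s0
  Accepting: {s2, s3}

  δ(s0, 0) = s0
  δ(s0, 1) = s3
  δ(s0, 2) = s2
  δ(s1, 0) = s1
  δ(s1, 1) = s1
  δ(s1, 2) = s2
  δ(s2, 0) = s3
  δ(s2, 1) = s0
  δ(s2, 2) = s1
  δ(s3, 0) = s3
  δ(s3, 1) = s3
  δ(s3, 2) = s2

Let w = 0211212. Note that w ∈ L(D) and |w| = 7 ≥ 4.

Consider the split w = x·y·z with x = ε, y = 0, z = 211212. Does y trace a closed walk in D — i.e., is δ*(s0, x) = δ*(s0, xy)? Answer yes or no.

Run of D on the first 1 characters of w = 0:
  step 0: s0  (start)
  step 1: s0  (read 0: s0→s0)

After x (step 0): s0. After xy (step 1): s0.
They match, so y = 0 drives D around a cycle from s0 back to itself; pumping y any number of times keeps D in s0 before reading z, and xyⁱz ∈ L(D) for every i ≥ 0.

yes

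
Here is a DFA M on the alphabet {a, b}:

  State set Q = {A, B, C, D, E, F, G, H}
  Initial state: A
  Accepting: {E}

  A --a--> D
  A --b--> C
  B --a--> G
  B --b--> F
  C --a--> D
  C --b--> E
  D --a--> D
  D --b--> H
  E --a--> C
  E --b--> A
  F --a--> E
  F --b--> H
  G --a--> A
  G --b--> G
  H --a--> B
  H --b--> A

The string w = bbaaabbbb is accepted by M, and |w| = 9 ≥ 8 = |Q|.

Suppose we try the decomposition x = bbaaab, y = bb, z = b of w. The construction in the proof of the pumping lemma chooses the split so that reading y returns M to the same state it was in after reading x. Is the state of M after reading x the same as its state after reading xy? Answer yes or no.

Run of M on the first 8 characters of w = b b a a a b b b:
  step 0: A  (start)
  step 1: C  (read b: A→C)
  step 2: E  (read b: C→E)
  step 3: C  (read a: E→C)
  step 4: D  (read a: C→D)
  step 5: D  (read a: D→D)
  step 6: H  (read b: D→H)
  step 7: A  (read b: H→A)
  step 8: C  (read b: A→C)

After x (step 6): H. After xy (step 8): C.
They differ (H ≠ C), so y is not a cycle from the state after x; this split is not the one the pumping-lemma construction produces, and pumping y need not keep the string in L(M).

no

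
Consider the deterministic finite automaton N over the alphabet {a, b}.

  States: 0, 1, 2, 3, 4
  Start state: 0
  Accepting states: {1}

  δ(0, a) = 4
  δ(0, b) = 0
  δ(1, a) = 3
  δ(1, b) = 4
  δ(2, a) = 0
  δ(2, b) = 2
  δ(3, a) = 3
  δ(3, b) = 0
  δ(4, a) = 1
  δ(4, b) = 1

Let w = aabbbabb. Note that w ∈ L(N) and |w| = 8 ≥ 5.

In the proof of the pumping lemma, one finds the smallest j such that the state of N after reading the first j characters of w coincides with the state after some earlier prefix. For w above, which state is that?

4

Run of N on w = a a b b b a b b:
  step 0: 0  (start)
  step 1: 4  (read a: 0→4)
  step 2: 1  (read a: 4→1)
  step 3: 4  (read b: 1→4)   ← first repeat (4 seen earlier)
  step 4: 1  (read b: 4→1)
  step 5: 4  (read b: 1→4)
  step 6: 1  (read a: 4→1)
  step 7: 4  (read b: 1→4)
  step 8: 1  (read b: 4→1)

The earliest repeat is at step j = 3: N is in 4, which it already visited at step i = 1.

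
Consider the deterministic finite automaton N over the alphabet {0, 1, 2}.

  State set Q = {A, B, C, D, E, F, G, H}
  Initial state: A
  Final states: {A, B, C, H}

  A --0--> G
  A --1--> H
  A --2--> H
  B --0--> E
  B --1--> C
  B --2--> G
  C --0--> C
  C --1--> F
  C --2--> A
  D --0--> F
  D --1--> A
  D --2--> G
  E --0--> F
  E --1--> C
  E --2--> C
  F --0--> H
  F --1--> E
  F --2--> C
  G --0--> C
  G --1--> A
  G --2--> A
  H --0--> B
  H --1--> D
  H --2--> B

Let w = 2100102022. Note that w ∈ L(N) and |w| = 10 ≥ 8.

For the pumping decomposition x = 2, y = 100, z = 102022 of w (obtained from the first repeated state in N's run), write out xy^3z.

xy^3z = 2·100·100·100·102022 = 2100100100102022.
Reading y = 100 takes N from H back to H, so after x·y·y·y the machine is still in H, and z then leads to the accepting state H. Hence 2100100100102022 ∈ L(N).

2100100100102022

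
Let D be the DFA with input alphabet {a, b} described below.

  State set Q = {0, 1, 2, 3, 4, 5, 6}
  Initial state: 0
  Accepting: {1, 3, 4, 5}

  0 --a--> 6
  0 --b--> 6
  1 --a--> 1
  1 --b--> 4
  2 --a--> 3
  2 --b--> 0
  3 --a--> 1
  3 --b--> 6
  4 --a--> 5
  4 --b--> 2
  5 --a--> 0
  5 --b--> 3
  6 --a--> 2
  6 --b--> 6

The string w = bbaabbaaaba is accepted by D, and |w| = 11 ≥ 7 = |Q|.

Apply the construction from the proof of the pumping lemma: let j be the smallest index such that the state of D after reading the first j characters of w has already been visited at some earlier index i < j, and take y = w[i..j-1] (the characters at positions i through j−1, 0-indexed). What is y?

b

State sequence: 0 -b-> 6 -b-> 6 -a-> 2 -a-> 3 -b-> 6 -b-> 6 -a-> 2 -a-> 3 -a-> 1 -b-> 4 -a-> 5
First repeat at step 2: 6 was already visited.

So i = 1, j = 2, giving x = w[0:1] = b, y = w[1:2] = b, z = w[2:11] = aabbaaaba.
Check: |xy| = 2 ≤ 7 and |y| = 1 ≥ 1. Reading y takes D from 6 back to 6, so every xyⁱz is accepted.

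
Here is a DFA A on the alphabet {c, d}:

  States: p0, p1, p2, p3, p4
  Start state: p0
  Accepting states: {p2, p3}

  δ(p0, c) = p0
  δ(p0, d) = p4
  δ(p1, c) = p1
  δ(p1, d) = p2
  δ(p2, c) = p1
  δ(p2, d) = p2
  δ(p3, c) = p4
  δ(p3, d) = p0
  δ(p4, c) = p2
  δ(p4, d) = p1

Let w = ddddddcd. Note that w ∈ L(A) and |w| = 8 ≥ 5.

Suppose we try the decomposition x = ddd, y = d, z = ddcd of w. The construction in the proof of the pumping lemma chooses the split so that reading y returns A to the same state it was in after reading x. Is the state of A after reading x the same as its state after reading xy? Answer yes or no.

yes

State sequence: p0 -d-> p4 -d-> p1 -d-> p2 -d-> p2

After x (step 3): p2. After xy (step 4): p2.
They match, so y = d drives A around a cycle from p2 back to itself; pumping y any number of times keeps A in p2 before reading z, and xyⁱz ∈ L(A) for every i ≥ 0.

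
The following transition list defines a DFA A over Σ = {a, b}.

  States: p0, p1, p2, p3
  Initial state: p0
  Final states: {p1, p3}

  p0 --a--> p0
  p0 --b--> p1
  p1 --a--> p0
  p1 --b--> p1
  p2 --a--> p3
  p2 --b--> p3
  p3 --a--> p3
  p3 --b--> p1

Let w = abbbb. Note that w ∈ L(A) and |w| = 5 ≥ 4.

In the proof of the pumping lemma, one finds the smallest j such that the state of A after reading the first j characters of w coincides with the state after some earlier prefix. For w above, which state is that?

State sequence: p0 -a-> p0 -b-> p1 -b-> p1 -b-> p1 -b-> p1
First repeat at step 1: p0 was already visited.

The earliest repeat is at step j = 1: A is in p0, which it already visited at step i = 0.
Pumping length from the standard proof: p = 4 (the number of states). The repeated state found above gives |xy| = j ≤ 4 and |y| = j − i ≥ 1.

p0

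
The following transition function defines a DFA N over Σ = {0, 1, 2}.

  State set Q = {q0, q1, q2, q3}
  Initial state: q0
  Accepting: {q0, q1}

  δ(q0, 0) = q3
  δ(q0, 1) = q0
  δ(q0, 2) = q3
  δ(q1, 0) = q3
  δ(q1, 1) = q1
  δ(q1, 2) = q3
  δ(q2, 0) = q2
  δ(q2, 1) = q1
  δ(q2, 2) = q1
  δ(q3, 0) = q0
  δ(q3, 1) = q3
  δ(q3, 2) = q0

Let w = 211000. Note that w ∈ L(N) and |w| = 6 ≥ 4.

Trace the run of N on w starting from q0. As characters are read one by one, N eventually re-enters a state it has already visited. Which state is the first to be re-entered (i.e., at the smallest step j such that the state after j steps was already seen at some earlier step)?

q3

Run of N on w = 2 1 1 0 0 0:
  step 0: q0  (start)
  step 1: q3  (read 2: q0→q3)
  step 2: q3  (read 1: q3→q3)   ← first repeat (q3 seen earlier)
  step 3: q3  (read 1: q3→q3)
  step 4: q0  (read 0: q3→q0)
  step 5: q3  (read 0: q0→q3)
  step 6: q0  (read 0: q3→q0)

The earliest repeat is at step j = 2: N is in q3, which it already visited at step i = 1.
The DFA has 4 states, so the proof of the pumping lemma guarantees a repeated state among the first 4+1 visited; the segment between the two visits is the pumpable y.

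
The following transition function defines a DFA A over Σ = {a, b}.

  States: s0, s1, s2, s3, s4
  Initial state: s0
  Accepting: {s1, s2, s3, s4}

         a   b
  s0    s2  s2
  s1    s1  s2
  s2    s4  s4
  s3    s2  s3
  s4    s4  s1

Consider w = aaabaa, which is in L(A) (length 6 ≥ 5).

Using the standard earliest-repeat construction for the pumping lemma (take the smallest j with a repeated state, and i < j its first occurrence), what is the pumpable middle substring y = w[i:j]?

Run of A on w = a a a b a a:
  step 0: s0  (start)
  step 1: s2  (read a: s0→s2)
  step 2: s4  (read a: s2→s4)
  step 3: s4  (read a: s4→s4)   ← first repeat (s4 seen earlier)
  step 4: s1  (read b: s4→s1)
  step 5: s1  (read a: s1→s1)
  step 6: s1  (read a: s1→s1)

So i = 2, j = 3, giving x = w[0:2] = aa, y = w[2:3] = a, z = w[3:6] = baa.
Check: |xy| = 3 ≤ 5 and |y| = 1 ≥ 1. Reading y takes A from s4 back to s4, so every xyⁱz is accepted.
With |Q| = 5, pigeonhole forces a state repeat no later than step 5; the substring read between the first and second visits to that state can be pumped.

a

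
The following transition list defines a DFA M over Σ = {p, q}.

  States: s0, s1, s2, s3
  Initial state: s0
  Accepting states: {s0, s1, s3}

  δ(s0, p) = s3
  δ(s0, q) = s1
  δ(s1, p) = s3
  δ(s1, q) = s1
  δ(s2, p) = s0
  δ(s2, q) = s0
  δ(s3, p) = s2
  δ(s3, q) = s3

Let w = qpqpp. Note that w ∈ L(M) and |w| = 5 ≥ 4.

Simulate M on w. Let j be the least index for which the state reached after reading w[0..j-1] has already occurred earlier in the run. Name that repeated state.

State sequence: s0 -q-> s1 -p-> s3 -q-> s3 -p-> s2 -p-> s0
First repeat at step 3: s3 was already visited.

The earliest repeat is at step j = 3: M is in s3, which it already visited at step i = 2.
The DFA has 4 states, so the proof of the pumping lemma guarantees a repeated state among the first 4+1 visited; the segment between the two visits is the pumpable y.

s3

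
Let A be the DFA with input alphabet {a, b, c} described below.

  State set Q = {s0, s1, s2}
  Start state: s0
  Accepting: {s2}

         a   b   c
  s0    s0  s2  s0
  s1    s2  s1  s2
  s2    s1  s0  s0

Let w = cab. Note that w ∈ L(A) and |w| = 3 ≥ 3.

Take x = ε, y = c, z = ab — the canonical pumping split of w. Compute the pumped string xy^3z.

xy^3z = ε·c·c·c·ab = cccab.
Reading y = c takes A from s0 back to s0, so after x·y·y·y the machine is still in s0, and z then leads to the accepting state s2. Hence cccab ∈ L(A).

cccab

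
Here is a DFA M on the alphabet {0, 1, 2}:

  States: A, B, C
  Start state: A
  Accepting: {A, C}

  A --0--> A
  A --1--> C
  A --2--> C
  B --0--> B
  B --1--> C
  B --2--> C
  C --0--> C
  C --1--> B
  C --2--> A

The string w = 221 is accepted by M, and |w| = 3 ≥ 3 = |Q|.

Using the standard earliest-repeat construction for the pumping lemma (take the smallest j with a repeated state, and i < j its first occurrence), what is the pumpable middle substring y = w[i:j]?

22

Run of M on w = 2 2 1:
  step 0: A  (start)
  step 1: C  (read 2: A→C)
  step 2: A  (read 2: C→A)   ← first repeat (A seen earlier)
  step 3: C  (read 1: A→C)

So i = 0, j = 2, giving x = w[0:0] = ε, y = w[0:2] = 22, z = w[2:3] = 1.
Check: |xy| = 2 ≤ 3 and |y| = 2 ≥ 1. Reading y takes M from A back to A, so every xyⁱz is accepted.
Since M has 3 states, any run of length ≥ 3 visits 3+1 states, so by pigeonhole some state repeats within the first 3 steps — that repeat gives the pumpable loop.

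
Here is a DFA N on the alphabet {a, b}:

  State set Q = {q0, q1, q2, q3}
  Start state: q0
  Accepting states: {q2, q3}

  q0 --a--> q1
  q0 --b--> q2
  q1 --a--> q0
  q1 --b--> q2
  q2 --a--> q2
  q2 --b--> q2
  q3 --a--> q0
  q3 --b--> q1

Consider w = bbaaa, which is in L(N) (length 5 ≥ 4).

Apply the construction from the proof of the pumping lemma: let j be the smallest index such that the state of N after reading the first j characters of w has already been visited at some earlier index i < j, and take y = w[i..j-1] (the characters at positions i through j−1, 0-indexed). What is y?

b

State sequence: q0 -b-> q2 -b-> q2 -a-> q2 -a-> q2 -a-> q2
First repeat at step 2: q2 was already visited.

So i = 1, j = 2, giving x = w[0:1] = b, y = w[1:2] = b, z = w[2:5] = aaa.
Check: |xy| = 2 ≤ 4 and |y| = 1 ≥ 1. Reading y takes N from q2 back to q2, so every xyⁱz is accepted.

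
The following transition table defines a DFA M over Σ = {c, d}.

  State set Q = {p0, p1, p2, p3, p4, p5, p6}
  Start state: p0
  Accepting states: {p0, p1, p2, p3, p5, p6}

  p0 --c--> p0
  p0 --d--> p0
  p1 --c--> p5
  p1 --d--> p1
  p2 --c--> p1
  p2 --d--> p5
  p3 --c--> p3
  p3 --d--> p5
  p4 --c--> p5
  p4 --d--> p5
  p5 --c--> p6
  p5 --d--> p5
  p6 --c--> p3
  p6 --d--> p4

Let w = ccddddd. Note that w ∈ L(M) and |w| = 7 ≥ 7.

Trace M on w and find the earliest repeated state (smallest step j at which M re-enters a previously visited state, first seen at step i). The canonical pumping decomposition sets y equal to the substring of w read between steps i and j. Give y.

c

Run of M on w = c c d d d d d:
  step 0: p0  (start)
  step 1: p0  (read c: p0→p0)   ← first repeat (p0 seen earlier)
  step 2: p0  (read c: p0→p0)
  step 3: p0  (read d: p0→p0)
  step 4: p0  (read d: p0→p0)
  step 5: p0  (read d: p0→p0)
  step 6: p0  (read d: p0→p0)
  step 7: p0  (read d: p0→p0)

So i = 0, j = 1, giving x = w[0:0] = ε, y = w[0:1] = c, z = w[1:7] = cddddd.
Check: |xy| = 1 ≤ 7 and |y| = 1 ≥ 1. Reading y takes M from p0 back to p0, so every xyⁱz is accepted.
Pumping length from the standard proof: p = 7 (the number of states). The repeated state found above gives |xy| = j ≤ 7 and |y| = j − i ≥ 1.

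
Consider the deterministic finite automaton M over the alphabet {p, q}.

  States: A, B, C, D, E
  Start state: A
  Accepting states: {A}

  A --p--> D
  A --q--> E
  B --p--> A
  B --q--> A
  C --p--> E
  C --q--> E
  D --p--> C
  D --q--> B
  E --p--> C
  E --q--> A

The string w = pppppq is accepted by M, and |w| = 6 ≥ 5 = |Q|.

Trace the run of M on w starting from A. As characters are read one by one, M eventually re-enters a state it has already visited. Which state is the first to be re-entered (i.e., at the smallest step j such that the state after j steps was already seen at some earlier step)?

C

State sequence: A -p-> D -p-> C -p-> E -p-> C -p-> E -q-> A
First repeat at step 4: C was already visited.

The earliest repeat is at step j = 4: M is in C, which it already visited at step i = 2.
Since M has 5 states, any run of length ≥ 5 visits 5+1 states, so by pigeonhole some state repeats within the first 5 steps — that repeat gives the pumpable loop.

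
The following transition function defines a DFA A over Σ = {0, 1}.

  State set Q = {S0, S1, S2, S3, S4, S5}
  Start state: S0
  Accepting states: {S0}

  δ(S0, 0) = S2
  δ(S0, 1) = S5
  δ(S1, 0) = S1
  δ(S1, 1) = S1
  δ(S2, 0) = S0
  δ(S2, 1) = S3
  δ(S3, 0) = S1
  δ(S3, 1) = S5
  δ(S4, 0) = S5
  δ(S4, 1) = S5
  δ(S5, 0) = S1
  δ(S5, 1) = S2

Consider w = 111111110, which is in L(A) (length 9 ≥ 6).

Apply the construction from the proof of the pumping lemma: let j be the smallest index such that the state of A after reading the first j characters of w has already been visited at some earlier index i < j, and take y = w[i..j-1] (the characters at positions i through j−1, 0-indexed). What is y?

111

State sequence: S0 -1-> S5 -1-> S2 -1-> S3 -1-> S5 -1-> S2 -1-> S3 -1-> S5 -1-> S2 -0-> S0
First repeat at step 4: S5 was already visited.

So i = 1, j = 4, giving x = w[0:1] = 1, y = w[1:4] = 111, z = w[4:9] = 11110.
Check: |xy| = 4 ≤ 6 and |y| = 3 ≥ 1. Reading y takes A from S5 back to S5, so every xyⁱz is accepted.
The DFA has 6 states, so the proof of the pumping lemma guarantees a repeated state among the first 6+1 visited; the segment between the two visits is the pumpable y.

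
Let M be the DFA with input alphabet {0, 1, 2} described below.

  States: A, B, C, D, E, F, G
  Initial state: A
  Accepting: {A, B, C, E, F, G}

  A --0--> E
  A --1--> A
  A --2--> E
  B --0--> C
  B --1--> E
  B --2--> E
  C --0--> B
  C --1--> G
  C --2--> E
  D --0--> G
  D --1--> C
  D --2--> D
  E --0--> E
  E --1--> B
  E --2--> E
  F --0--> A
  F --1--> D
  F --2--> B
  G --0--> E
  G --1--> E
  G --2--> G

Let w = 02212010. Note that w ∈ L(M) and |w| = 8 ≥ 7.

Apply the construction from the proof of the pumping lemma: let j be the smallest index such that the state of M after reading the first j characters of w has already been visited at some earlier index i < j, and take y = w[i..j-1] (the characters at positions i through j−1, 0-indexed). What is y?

State sequence: A -0-> E -2-> E -2-> E -1-> B -2-> E -0-> E -1-> B -0-> C
First repeat at step 2: E was already visited.

So i = 1, j = 2, giving x = w[0:1] = 0, y = w[1:2] = 2, z = w[2:8] = 212010.
Check: |xy| = 2 ≤ 7 and |y| = 1 ≥ 1. Reading y takes M from E back to E, so every xyⁱz is accepted.
With |Q| = 7, pigeonhole forces a state repeat no later than step 7; the substring read between the first and second visits to that state can be pumped.

2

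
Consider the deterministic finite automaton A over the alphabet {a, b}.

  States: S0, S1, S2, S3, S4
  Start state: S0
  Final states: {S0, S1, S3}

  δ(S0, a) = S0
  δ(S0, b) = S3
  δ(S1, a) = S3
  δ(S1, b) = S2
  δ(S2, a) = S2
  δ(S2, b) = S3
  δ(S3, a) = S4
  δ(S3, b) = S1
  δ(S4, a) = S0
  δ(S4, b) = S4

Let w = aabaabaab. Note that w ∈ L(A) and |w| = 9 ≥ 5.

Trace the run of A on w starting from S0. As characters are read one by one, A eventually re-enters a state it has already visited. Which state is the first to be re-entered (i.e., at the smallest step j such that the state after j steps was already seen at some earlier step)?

State sequence: S0 -a-> S0 -a-> S0 -b-> S3 -a-> S4 -a-> S0 -b-> S3 -a-> S4 -a-> S0 -b-> S3
First repeat at step 1: S0 was already visited.

The earliest repeat is at step j = 1: A is in S0, which it already visited at step i = 0.
The DFA has 5 states, so the proof of the pumping lemma guarantees a repeated state among the first 5+1 visited; the segment between the two visits is the pumpable y.

S0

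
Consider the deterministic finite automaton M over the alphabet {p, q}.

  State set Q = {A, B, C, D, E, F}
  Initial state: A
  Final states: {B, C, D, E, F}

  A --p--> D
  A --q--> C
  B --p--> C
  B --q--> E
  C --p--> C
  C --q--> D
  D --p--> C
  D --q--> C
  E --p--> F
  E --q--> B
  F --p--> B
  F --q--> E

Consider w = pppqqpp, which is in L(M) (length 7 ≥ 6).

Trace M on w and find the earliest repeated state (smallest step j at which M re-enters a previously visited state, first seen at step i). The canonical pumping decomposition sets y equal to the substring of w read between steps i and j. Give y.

Run of M on w = p p p q q p p:
  step 0: A  (start)
  step 1: D  (read p: A→D)
  step 2: C  (read p: D→C)
  step 3: C  (read p: C→C)   ← first repeat (C seen earlier)
  step 4: D  (read q: C→D)
  step 5: C  (read q: D→C)
  step 6: C  (read p: C→C)
  step 7: C  (read p: C→C)

So i = 2, j = 3, giving x = w[0:2] = pp, y = w[2:3] = p, z = w[3:7] = qqpp.
Check: |xy| = 3 ≤ 6 and |y| = 1 ≥ 1. Reading y takes M from C back to C, so every xyⁱz is accepted.

p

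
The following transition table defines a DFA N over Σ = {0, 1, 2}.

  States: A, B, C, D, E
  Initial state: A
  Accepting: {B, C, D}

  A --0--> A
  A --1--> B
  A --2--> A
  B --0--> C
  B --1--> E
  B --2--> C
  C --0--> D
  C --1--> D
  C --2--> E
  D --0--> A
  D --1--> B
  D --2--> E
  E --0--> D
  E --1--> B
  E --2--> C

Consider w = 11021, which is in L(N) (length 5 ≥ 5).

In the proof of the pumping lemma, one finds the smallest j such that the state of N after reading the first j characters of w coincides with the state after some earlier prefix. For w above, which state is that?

Run of N on w = 1 1 0 2 1:
  step 0: A  (start)
  step 1: B  (read 1: A→B)
  step 2: E  (read 1: B→E)
  step 3: D  (read 0: E→D)
  step 4: E  (read 2: D→E)   ← first repeat (E seen earlier)
  step 5: B  (read 1: E→B)

The earliest repeat is at step j = 4: N is in E, which it already visited at step i = 2.
The DFA has 5 states, so the proof of the pumping lemma guarantees a repeated state among the first 5+1 visited; the segment between the two visits is the pumpable y.

E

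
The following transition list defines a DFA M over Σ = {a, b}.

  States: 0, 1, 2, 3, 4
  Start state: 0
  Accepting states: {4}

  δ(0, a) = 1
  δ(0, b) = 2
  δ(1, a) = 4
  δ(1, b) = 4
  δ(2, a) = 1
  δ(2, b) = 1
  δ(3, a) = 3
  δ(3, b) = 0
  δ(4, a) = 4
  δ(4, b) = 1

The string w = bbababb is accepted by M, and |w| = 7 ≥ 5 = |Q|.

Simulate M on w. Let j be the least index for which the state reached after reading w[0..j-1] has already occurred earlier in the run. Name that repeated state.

1

Run of M on w = b b a b a b b:
  step 0: 0  (start)
  step 1: 2  (read b: 0→2)
  step 2: 1  (read b: 2→1)
  step 3: 4  (read a: 1→4)
  step 4: 1  (read b: 4→1)   ← first repeat (1 seen earlier)
  step 5: 4  (read a: 1→4)
  step 6: 1  (read b: 4→1)
  step 7: 4  (read b: 1→4)

The earliest repeat is at step j = 4: M is in 1, which it already visited at step i = 2.
Since M has 5 states, any run of length ≥ 5 visits 5+1 states, so by pigeonhole some state repeats within the first 5 steps — that repeat gives the pumpable loop.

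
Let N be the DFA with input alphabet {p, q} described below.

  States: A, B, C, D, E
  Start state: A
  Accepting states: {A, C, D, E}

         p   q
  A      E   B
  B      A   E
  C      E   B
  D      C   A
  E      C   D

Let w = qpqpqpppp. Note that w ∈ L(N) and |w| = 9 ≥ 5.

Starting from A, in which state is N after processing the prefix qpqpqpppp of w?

State sequence: A -q-> B -p-> A -q-> B -p-> A -q-> B -p-> A -p-> E -p-> C -p-> E

After reading 9 characters, N is in state E.

E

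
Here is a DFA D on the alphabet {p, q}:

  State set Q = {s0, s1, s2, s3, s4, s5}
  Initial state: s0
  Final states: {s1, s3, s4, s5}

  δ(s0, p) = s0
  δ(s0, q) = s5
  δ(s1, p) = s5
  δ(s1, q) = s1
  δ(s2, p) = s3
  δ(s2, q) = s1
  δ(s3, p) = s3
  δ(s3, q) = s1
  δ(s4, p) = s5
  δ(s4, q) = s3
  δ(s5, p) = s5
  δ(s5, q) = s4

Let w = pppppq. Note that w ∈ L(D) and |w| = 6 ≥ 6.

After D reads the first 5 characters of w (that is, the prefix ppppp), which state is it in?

Run of D on the first 5 characters of w = p p p p p:
  step 0: s0  (start)
  step 1: s0  (read p: s0→s0)
  step 2: s0  (read p: s0→s0)
  step 3: s0  (read p: s0→s0)
  step 4: s0  (read p: s0→s0)
  step 5: s0  (read p: s0→s0)

After reading 5 characters, D is in state s0.

s0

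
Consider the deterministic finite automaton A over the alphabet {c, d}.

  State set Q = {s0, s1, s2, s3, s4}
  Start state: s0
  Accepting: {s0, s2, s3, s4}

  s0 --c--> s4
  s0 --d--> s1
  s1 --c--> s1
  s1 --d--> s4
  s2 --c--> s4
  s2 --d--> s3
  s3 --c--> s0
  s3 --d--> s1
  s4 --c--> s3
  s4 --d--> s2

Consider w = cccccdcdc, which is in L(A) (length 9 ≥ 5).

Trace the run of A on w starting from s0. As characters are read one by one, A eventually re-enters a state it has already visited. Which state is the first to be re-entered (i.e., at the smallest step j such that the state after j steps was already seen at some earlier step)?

Run of A on w = c c c c c d c d c:
  step 0: s0  (start)
  step 1: s4  (read c: s0→s4)
  step 2: s3  (read c: s4→s3)
  step 3: s0  (read c: s3→s0)   ← first repeat (s0 seen earlier)
  step 4: s4  (read c: s0→s4)
  step 5: s3  (read c: s4→s3)
  step 6: s1  (read d: s3→s1)
  step 7: s1  (read c: s1→s1)
  step 8: s4  (read d: s1→s4)
  step 9: s3  (read c: s4→s3)

The earliest repeat is at step j = 3: A is in s0, which it already visited at step i = 0.
With |Q| = 5, pigeonhole forces a state repeat no later than step 5; the substring read between the first and second visits to that state can be pumped.

s0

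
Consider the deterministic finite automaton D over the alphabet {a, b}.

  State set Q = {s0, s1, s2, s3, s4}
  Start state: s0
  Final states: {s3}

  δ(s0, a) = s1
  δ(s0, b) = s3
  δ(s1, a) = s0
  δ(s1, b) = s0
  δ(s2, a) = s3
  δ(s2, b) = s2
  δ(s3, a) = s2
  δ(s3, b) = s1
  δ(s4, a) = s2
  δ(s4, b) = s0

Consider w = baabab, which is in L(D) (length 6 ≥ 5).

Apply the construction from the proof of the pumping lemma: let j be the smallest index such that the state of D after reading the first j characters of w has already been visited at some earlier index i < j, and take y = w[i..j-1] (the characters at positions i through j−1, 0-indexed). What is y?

aa

State sequence: s0 -b-> s3 -a-> s2 -a-> s3 -b-> s1 -a-> s0 -b-> s3
First repeat at step 3: s3 was already visited.

So i = 1, j = 3, giving x = w[0:1] = b, y = w[1:3] = aa, z = w[3:6] = bab.
Check: |xy| = 3 ≤ 5 and |y| = 2 ≥ 1. Reading y takes D from s3 back to s3, so every xyⁱz is accepted.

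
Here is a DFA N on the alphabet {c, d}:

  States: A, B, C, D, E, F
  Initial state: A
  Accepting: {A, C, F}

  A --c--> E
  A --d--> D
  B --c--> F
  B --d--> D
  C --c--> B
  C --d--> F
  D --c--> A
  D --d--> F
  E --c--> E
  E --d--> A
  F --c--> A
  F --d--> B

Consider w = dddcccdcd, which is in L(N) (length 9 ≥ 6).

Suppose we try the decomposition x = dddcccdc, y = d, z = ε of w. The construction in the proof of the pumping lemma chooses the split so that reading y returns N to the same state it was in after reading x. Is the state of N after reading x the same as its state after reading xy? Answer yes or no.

State sequence: A -d-> D -d-> F -d-> B -c-> F -c-> A -c-> E -d-> A -c-> E -d-> A

After x (step 8): E. After xy (step 9): A.
They differ (E ≠ A), so y is not a cycle from the state after x; this split is not the one the pumping-lemma construction produces, and pumping y need not keep the string in L(N).

no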